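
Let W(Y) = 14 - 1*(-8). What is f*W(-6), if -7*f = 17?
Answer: -374/7 ≈ -53.429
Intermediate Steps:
W(Y) = 22 (W(Y) = 14 + 8 = 22)
f = -17/7 (f = -⅐*17 = -17/7 ≈ -2.4286)
f*W(-6) = -17/7*22 = -374/7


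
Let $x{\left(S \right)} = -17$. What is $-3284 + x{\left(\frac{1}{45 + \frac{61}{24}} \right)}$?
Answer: $-3301$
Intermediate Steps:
$-3284 + x{\left(\frac{1}{45 + \frac{61}{24}} \right)} = -3284 - 17 = -3301$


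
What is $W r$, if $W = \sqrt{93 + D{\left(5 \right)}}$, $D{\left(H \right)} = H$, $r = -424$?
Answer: $- 2968 \sqrt{2} \approx -4197.4$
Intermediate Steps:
$W = 7 \sqrt{2}$ ($W = \sqrt{93 + 5} = \sqrt{98} = 7 \sqrt{2} \approx 9.8995$)
$W r = 7 \sqrt{2} \left(-424\right) = - 2968 \sqrt{2}$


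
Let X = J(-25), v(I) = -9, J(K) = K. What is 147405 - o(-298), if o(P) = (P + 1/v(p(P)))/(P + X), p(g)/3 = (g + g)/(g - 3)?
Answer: 428503652/2907 ≈ 1.4740e+5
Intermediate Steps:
p(g) = 6*g/(-3 + g) (p(g) = 3*((g + g)/(g - 3)) = 3*((2*g)/(-3 + g)) = 3*(2*g/(-3 + g)) = 6*g/(-3 + g))
X = -25
o(P) = (-⅑ + P)/(-25 + P) (o(P) = (P + 1/(-9))/(P - 25) = (P - ⅑)/(-25 + P) = (-⅑ + P)/(-25 + P))
147405 - o(-298) = 147405 - (-⅑ - 298)/(-25 - 298) = 147405 - (-2683)/((-323)*9) = 147405 - (-1)*(-2683)/(323*9) = 147405 - 1*2683/2907 = 147405 - 2683/2907 = 428503652/2907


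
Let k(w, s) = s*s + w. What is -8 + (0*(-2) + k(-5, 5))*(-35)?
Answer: -708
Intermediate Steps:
k(w, s) = w + s² (k(w, s) = s² + w = w + s²)
-8 + (0*(-2) + k(-5, 5))*(-35) = -8 + (0*(-2) + (-5 + 5²))*(-35) = -8 + (0 + (-5 + 25))*(-35) = -8 + (0 + 20)*(-35) = -8 + 20*(-35) = -8 - 700 = -708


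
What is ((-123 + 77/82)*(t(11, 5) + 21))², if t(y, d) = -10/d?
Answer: 36165009241/6724 ≈ 5.3785e+6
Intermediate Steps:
((-123 + 77/82)*(t(11, 5) + 21))² = ((-123 + 77/82)*(-10/5 + 21))² = ((-123 + 77*(1/82))*(-10*⅕ + 21))² = ((-123 + 77/82)*(-2 + 21))² = (-10009/82*19)² = (-190171/82)² = 36165009241/6724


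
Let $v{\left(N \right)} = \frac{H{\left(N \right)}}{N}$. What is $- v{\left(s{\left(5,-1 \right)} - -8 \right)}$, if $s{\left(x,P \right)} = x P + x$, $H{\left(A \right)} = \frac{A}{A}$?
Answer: $- \frac{1}{8} \approx -0.125$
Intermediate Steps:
$H{\left(A \right)} = 1$
$s{\left(x,P \right)} = x + P x$ ($s{\left(x,P \right)} = P x + x = x + P x$)
$v{\left(N \right)} = \frac{1}{N}$ ($v{\left(N \right)} = 1 \frac{1}{N} = \frac{1}{N}$)
$- v{\left(s{\left(5,-1 \right)} - -8 \right)} = - \frac{1}{5 \left(1 - 1\right) - -8} = - \frac{1}{5 \cdot 0 + 8} = - \frac{1}{0 + 8} = - \frac{1}{8}$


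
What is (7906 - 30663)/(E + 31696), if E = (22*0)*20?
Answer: -3251/4528 ≈ -0.71798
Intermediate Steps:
E = 0 (E = 0*20 = 0)
(7906 - 30663)/(E + 31696) = (7906 - 30663)/(0 + 31696) = -22757/31696 = -22757*1/31696 = -3251/4528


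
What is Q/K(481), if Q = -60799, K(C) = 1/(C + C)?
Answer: -58488638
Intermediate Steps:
K(C) = 1/(2*C)
Q/K(481) = -60799/((½)/481) = -60799/((½)*(1/481)) = -60799/1/962 = -60799*962 = -58488638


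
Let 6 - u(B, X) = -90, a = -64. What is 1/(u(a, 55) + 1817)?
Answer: 1/1913 ≈ 0.00052274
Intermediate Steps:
u(B, X) = 96 (u(B, X) = 6 - 1*(-90) = 6 + 90 = 96)
1/(u(a, 55) + 1817) = 1/(96 + 1817) = 1/1913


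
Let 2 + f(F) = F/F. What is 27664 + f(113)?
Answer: 27663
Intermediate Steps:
f(F) = -1 (f(F) = -2 + F/F = -2 + 1 = -1)
27664 + f(113) = 27664 - 1 = 27663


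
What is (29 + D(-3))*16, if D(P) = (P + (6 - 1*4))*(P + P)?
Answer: 560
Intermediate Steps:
D(P) = 2*P*(2 + P) (D(P) = (P + (6 - 4))*(2*P) = (P + 2)*(2*P) = (2 + P)*(2*P) = 2*P*(2 + P))
(29 + D(-3))*16 = (29 + 2*(-3)*(2 - 3))*16 = (29 + 2*(-3)*(-1))*16 = (29 + 6)*16 = 35*16 = 560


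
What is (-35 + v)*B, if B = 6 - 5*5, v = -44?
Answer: 1501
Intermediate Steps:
B = -19 (B = 6 - 25 = -19)
(-35 + v)*B = (-35 - 44)*(-19) = -79*(-19) = 1501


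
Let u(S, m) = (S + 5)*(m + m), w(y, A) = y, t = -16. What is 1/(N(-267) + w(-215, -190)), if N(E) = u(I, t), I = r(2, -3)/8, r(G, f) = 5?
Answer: -1/395 ≈ -0.0025316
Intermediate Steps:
I = 5/8 ≈ 0.62500
u(S, m) = 2*m*(5 + S) (u(S, m) = (5 + S)*(2*m) = 2*m*(5 + S))
N(E) = -180 (N(E) = 2*(-16)*(5 + 5/8) = 2*(-16)*(45/8) = -180)
1/(N(-267) + w(-215, -190)) = 1/(-180 - 215) = 1/(-395) = -1/395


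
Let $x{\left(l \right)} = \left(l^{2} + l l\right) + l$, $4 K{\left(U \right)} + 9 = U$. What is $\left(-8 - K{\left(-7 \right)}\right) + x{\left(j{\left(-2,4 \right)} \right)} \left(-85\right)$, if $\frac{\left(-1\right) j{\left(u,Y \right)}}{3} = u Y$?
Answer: $-99964$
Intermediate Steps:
$K{\left(U \right)} = - \frac{9}{4} + \frac{U}{4}$
$j{\left(u,Y \right)} = - 3 Y u$ ($j{\left(u,Y \right)} = - 3 u Y = - 3 Y u$)
$x{\left(l \right)} = l + 2 l^{2}$ ($x{\left(l \right)} = \left(l^{2} + l^{2}\right) + l = 2 l^{2} + l = l + 2 l^{2}$)
$\left(-8 - K{\left(-7 \right)}\right) + x{\left(j{\left(-2,4 \right)} \right)} \left(-85\right) = \left(-8 - \left(- \frac{9}{4} + \frac{1}{4} \left(-7\right)\right)\right) + \left(-3\right) 4 \left(-2\right) \left(1 + 2 \left(\left(-3\right) 4 \left(-2\right)\right)\right) \left(-85\right) = \left(-8 - \left(- \frac{9}{4} - \frac{7}{4}\right)\right) + 24 \left(1 + 2 \cdot 24\right) \left(-85\right) = \left(-8 - -4\right) + 24 \left(1 + 48\right) \left(-85\right) = \left(-8 + 4\right) + 24 \cdot 49 \left(-85\right) = -4 + 1176 \left(-85\right) = -4 - 99960 = -99964$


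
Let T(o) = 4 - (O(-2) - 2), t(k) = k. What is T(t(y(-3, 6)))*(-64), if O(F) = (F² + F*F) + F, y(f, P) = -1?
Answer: 0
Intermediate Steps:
O(F) = F + 2*F² (O(F) = (F² + F²) + F = 2*F² + F = F + 2*F²)
T(o) = 0 (T(o) = 4 - (-2*(1 + 2*(-2)) - 2) = 4 - (-2*(1 - 4) - 2) = 4 - (-2*(-3) - 2) = 4 - (6 - 2) = 4 - 1*4 = 4 - 4 = 0)
T(t(y(-3, 6)))*(-64) = 0*(-64) = 0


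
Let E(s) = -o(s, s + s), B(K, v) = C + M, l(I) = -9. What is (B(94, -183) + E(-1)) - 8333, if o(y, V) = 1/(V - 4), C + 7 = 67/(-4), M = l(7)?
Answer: -100387/12 ≈ -8365.6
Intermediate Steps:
M = -9
C = -95/4 (C = -7 + 67/(-4) = -7 + 67*(-¼) = -7 - 67/4 = -95/4 ≈ -23.750)
o(y, V) = 1/(-4 + V)
B(K, v) = -131/4 (B(K, v) = -95/4 - 9 = -131/4)
E(s) = -1/(-4 + 2*s) (E(s) = -1/(-4 + (s + s)) = -1/(-4 + 2*s))
(B(94, -183) + E(-1)) - 8333 = (-131/4 - 1/(-4 + 2*(-1))) - 8333 = (-131/4 - 1/(-4 - 2)) - 8333 = (-131/4 - 1/(-6)) - 8333 = (-131/4 - 1*(-⅙)) - 8333 = (-131/4 + ⅙) - 8333 = -391/12 - 8333 = -100387/12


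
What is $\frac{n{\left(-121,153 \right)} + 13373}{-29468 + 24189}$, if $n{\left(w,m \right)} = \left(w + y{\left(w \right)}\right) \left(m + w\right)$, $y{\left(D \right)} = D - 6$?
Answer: $- \frac{5437}{5279} \approx -1.0299$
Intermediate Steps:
$y{\left(D \right)} = -6 + D$ ($y{\left(D \right)} = D - 6 = -6 + D$)
$n{\left(w,m \right)} = \left(-6 + 2 w\right) \left(m + w\right)$ ($n{\left(w,m \right)} = \left(w + \left(-6 + w\right)\right) \left(m + w\right) = \left(-6 + 2 w\right) \left(m + w\right)$)
$\frac{n{\left(-121,153 \right)} + 13373}{-29468 + 24189} = \frac{\left(\left(-6\right) 153 - -726 + 2 \left(-121\right)^{2} + 2 \cdot 153 \left(-121\right)\right) + 13373}{-29468 + 24189} = \frac{\left(-918 + 726 + 2 \cdot 14641 - 37026\right) + 13373}{-5279} = \left(\left(-918 + 726 + 29282 - 37026\right) + 13373\right) \left(- \frac{1}{5279}\right) = \left(-7936 + 13373\right) \left(- \frac{1}{5279}\right) = 5437 \left(- \frac{1}{5279}\right) = - \frac{5437}{5279}$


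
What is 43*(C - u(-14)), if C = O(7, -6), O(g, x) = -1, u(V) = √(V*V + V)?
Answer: -43 - 43*√182 ≈ -623.10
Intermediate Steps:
u(V) = √(V + V²) (u(V) = √(V² + V) = √(V + V²))
C = -1
43*(C - u(-14)) = 43*(-1 - √(-14*(1 - 14))) = 43*(-1 - √(-14*(-13))) = 43*(-1 - √182) = -43 - 43*√182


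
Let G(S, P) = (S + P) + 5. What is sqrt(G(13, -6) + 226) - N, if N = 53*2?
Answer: -106 + sqrt(238) ≈ -90.573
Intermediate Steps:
N = 106
G(S, P) = 5 + P + S (G(S, P) = (P + S) + 5 = 5 + P + S)
sqrt(G(13, -6) + 226) - N = sqrt((5 - 6 + 13) + 226) - 1*106 = sqrt(12 + 226) - 106 = sqrt(238) - 106 = -106 + sqrt(238)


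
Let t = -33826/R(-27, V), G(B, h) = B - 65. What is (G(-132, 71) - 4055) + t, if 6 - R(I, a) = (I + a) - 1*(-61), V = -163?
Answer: -607846/135 ≈ -4502.6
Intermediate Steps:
G(B, h) = -65 + B
R(I, a) = -55 - I - a (R(I, a) = 6 - ((I + a) - 1*(-61)) = 6 - ((I + a) + 61) = 6 - (61 + I + a) = 6 + (-61 - I - a) = -55 - I - a)
t = -33826/135 (t = -33826/(-55 - 1*(-27) - 1*(-163)) = -33826/(-55 + 27 + 163) = -33826/135 ≈ -250.56)
(G(-132, 71) - 4055) + t = ((-65 - 132) - 4055) - 33826/135 = (-197 - 4055) - 33826/135 = -4252 - 33826/135 = -607846/135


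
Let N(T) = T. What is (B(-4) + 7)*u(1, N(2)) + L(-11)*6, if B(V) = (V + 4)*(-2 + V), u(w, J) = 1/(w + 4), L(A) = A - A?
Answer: 7/5 ≈ 1.4000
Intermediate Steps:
L(A) = 0
u(w, J) = 1/(4 + w)
B(V) = (-2 + V)*(4 + V) (B(V) = (4 + V)*(-2 + V) = (-2 + V)*(4 + V))
(B(-4) + 7)*u(1, N(2)) + L(-11)*6 = ((-8 + (-4)² + 2*(-4)) + 7)/(4 + 1) + 0*6 = ((-8 + 16 - 8) + 7)/5 + 0 = (0 + 7)*(⅕) + 0 = 7*(⅕) + 0 = 7/5 + 0 = 7/5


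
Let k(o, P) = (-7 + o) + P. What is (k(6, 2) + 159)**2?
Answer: 25600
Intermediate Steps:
k(o, P) = -7 + P + o
(k(6, 2) + 159)**2 = ((-7 + 2 + 6) + 159)**2 = (1 + 159)**2 = 160**2 = 25600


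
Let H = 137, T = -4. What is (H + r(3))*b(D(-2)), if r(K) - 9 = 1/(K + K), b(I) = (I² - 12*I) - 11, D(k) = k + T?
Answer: 85069/6 ≈ 14178.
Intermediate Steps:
D(k) = -4 + k (D(k) = k - 4 = -4 + k)
b(I) = -11 + I² - 12*I
r(K) = 9 + 1/(2*K) (r(K) = 9 + 1/(K + K) = 9 + 1/(2*K))
(H + r(3))*b(D(-2)) = (137 + (9 + (½)/3))*(-11 + (-4 - 2)² - 12*(-4 - 2)) = (137 + (9 + (½)*(⅓)))*(-11 + (-6)² - 12*(-6)) = (137 + (9 + ⅙))*(-11 + 36 + 72) = (137 + 55/6)*97 = (877/6)*97 = 85069/6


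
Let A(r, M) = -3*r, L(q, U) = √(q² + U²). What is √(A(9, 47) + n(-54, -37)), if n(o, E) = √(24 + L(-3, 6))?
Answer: √(-27 + √3*√(8 + √5)) ≈ 4.6323*I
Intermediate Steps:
L(q, U) = √(U² + q²)
n(o, E) = √(24 + 3*√5) (n(o, E) = √(24 + √(6² + (-3)²)) = √(24 + √(36 + 9)) = √(24 + √45) = √(24 + 3*√5))
√(A(9, 47) + n(-54, -37)) = √(-3*9 + √(24 + 3*√5)) = √(-27 + √(24 + 3*√5))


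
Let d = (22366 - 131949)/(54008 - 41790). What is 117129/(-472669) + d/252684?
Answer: -361663351402475/1459267747955928 ≈ -0.24784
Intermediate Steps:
d = -109583/12218 ≈ -8.9690
117129/(-472669) + d/252684 = 117129/(-472669) - 109583/12218/252684 = 117129*(-1/472669) - 109583/12218*1/252684 = -117129/472669 - 109583/3087293112 = -361663351402475/1459267747955928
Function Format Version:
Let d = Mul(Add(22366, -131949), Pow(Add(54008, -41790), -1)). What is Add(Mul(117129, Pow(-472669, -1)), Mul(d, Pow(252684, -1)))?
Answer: Rational(-361663351402475, 1459267747955928) ≈ -0.24784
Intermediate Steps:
d = Rational(-109583, 12218) (d = Mul(-109583, Pow(12218, -1)) = Mul(-109583, Rational(1, 12218)) = Rational(-109583, 12218) ≈ -8.9690)
Add(Mul(117129, Pow(-472669, -1)), Mul(d, Pow(252684, -1))) = Add(Mul(117129, Pow(-472669, -1)), Mul(Rational(-109583, 12218), Pow(252684, -1))) = Add(Mul(117129, Rational(-1, 472669)), Mul(Rational(-109583, 12218), Rational(1, 252684))) = Add(Rational(-117129, 472669), Rational(-109583, 3087293112)) = Rational(-361663351402475, 1459267747955928)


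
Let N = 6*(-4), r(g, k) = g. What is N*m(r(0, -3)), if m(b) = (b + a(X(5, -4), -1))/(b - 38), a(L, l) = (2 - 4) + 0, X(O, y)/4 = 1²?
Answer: -24/19 ≈ -1.2632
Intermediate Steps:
X(O, y) = 4 (X(O, y) = 4*1² = 4*1 = 4)
a(L, l) = -2 (a(L, l) = -2 + 0 = -2)
m(b) = (-2 + b)/(-38 + b) (m(b) = (b - 2)/(b - 38) = (-2 + b)/(-38 + b))
N = -24
N*m(r(0, -3)) = -24*(-2 + 0)/(-38 + 0) = -24*(-2)/(-38) = -(-12)*(-2)/19 = -24*1/19 = -24/19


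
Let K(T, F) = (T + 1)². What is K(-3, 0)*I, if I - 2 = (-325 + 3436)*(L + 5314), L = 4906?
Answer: 127177688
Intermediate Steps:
K(T, F) = (1 + T)²
I = 31794422 (I = 2 + (-325 + 3436)*(4906 + 5314) = 2 + 3111*10220 = 2 + 31794420 = 31794422)
K(-3, 0)*I = (1 - 3)²*31794422 = (-2)²*31794422 = 4*31794422 = 127177688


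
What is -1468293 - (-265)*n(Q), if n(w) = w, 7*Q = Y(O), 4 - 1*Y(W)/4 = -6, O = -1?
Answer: -10267451/7 ≈ -1.4668e+6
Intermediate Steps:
Y(W) = 40 (Y(W) = 16 - 4*(-6) = 16 + 24 = 40)
Q = 40/7 (Q = (⅐)*40 = 40/7 ≈ 5.7143)
-1468293 - (-265)*n(Q) = -1468293 - (-265)*40/7 = -1468293 - 1*(-10600/7) = -1468293 + 10600/7 = -10267451/7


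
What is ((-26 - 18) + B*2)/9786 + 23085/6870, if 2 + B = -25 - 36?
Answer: 7491397/2240994 ≈ 3.3429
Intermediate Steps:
B = -63 (B = -2 + (-25 - 36) = -2 - 61 = -63)
((-26 - 18) + B*2)/9786 + 23085/6870 = ((-26 - 18) - 63*2)/9786 + 23085/6870 = (-44 - 126)*(1/9786) + 23085*(1/6870) = -170*1/9786 + 1539/458 = -85/4893 + 1539/458 = 7491397/2240994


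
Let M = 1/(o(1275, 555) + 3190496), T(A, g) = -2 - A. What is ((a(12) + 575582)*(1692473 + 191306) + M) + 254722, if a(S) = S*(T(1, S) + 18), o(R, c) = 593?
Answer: 3461082634417239481/3191089 ≈ 1.0846e+12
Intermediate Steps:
a(S) = 15*S (a(S) = S*((-2 - 1*1) + 18) = S*((-2 - 1) + 18) = S*(-3 + 18) = S*15 = 15*S)
M = 1/3191089 (M = 1/(593 + 3190496) = 1/3191089 ≈ 3.1337e-7)
((a(12) + 575582)*(1692473 + 191306) + M) + 254722 = ((15*12 + 575582)*(1692473 + 191306) + 1/3191089) + 254722 = ((180 + 575582)*1883779 + 1/3191089) + 254722 = (575762*1883779 + 1/3191089) + 254722 = (1084608364598 + 1/3191089) + 254722 = 3461081821576667223/3191089 + 254722 = 3461082634417239481/3191089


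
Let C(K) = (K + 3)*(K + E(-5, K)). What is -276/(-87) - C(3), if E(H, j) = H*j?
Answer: 2180/29 ≈ 75.172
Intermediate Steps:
C(K) = -4*K*(3 + K) (C(K) = (K + 3)*(K - 5*K) = (3 + K)*(-4*K) = -4*K*(3 + K))
-276/(-87) - C(3) = -276/(-87) - 4*3*(-3 - 1*3) = -276*(-1/87) - 4*3*(-3 - 3) = 92/29 - 4*3*(-6) = 92/29 - 1*(-72) = 92/29 + 72 = 2180/29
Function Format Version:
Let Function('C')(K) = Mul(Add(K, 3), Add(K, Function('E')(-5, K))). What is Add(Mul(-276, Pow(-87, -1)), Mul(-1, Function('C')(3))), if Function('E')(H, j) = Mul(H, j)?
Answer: Rational(2180, 29) ≈ 75.172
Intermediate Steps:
Function('C')(K) = Mul(-4, K, Add(3, K)) (Function('C')(K) = Mul(Add(K, 3), Add(K, Mul(-5, K))) = Mul(Add(3, K), Mul(-4, K)) = Mul(-4, K, Add(3, K)))
Add(Mul(-276, Pow(-87, -1)), Mul(-1, Function('C')(3))) = Add(Mul(-276, Pow(-87, -1)), Mul(-1, Mul(4, 3, Add(-3, Mul(-1, 3))))) = Add(Mul(-276, Rational(-1, 87)), Mul(-1, Mul(4, 3, Add(-3, -3)))) = Add(Rational(92, 29), Mul(-1, Mul(4, 3, -6))) = Add(Rational(92, 29), Mul(-1, -72)) = Add(Rational(92, 29), 72) = Rational(2180, 29)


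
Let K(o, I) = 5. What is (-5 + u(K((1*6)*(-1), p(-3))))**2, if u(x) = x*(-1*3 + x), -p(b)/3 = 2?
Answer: 25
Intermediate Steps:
p(b) = -6 (p(b) = -3*2 = -6)
u(x) = x*(-3 + x)
(-5 + u(K((1*6)*(-1), p(-3))))**2 = (-5 + 5*(-3 + 5))**2 = (-5 + 5*2)**2 = (-5 + 10)**2 = 5**2 = 25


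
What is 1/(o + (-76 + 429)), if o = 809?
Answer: 1/1162 ≈ 0.00086058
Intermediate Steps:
1/(o + (-76 + 429)) = 1/(809 + (-76 + 429)) = 1/(809 + 353) = 1/1162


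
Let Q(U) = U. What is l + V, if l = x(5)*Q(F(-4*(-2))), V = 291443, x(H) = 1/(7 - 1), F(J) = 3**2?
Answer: 582889/2 ≈ 2.9144e+5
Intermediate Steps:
F(J) = 9
x(H) = 1/6
l = 3/2 (l = (1/6)*9 = 3/2 ≈ 1.5000)
l + V = 3/2 + 291443 = 582889/2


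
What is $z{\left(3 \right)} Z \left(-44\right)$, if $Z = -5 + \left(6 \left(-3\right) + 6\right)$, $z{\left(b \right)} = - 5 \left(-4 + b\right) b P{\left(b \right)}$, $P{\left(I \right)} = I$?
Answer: $33660$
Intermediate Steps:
$z{\left(b \right)} = b^{2} \left(20 - 5 b\right)$ ($z{\left(b \right)} = - 5 \left(-4 + b\right) b b = \left(20 - 5 b\right) b b = b \left(20 - 5 b\right) b = b^{2} \left(20 - 5 b\right)$)
$Z = -17$ ($Z = -5 + \left(-18 + 6\right) = -5 - 12 = -17$)
$z{\left(3 \right)} Z \left(-44\right) = 5 \cdot 3^{2} \left(4 - 3\right) \left(-17\right) \left(-44\right) = 5 \cdot 9 \left(4 - 3\right) \left(-17\right) \left(-44\right) = 5 \cdot 9 \cdot 1 \left(-17\right) \left(-44\right) = 45 \left(-17\right) \left(-44\right) = \left(-765\right) \left(-44\right) = 33660$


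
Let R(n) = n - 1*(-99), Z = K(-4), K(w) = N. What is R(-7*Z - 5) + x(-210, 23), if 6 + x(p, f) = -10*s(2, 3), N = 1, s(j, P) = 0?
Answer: 81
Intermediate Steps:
K(w) = 1
x(p, f) = -6 (x(p, f) = -6 - 10*0 = -6 + 0 = -6)
Z = 1
R(n) = 99 + n (R(n) = n + 99 = 99 + n)
R(-7*Z - 5) + x(-210, 23) = (99 + (-7*1 - 5)) - 6 = (99 + (-7 - 5)) - 6 = (99 - 12) - 6 = 87 - 6 = 81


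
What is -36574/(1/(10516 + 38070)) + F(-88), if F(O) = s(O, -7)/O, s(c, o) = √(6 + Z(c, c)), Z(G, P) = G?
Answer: -1776984364 - I*√82/88 ≈ -1.777e+9 - 0.1029*I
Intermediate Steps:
s(c, o) = √(6 + c)
F(O) = √(6 + O)/O
-36574/(1/(10516 + 38070)) + F(-88) = -36574/(1/(10516 + 38070)) + √(6 - 88)/(-88) = -36574/(1/48586) - I*√82/88 = -36574/1/48586 - I*√82/88 = -36574*48586 - I*√82/88 = -1776984364 - I*√82/88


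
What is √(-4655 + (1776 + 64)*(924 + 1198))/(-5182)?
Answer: -5*√155993/5182 ≈ -0.38109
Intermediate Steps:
√(-4655 + (1776 + 64)*(924 + 1198))/(-5182) = √(-4655 + 1840*2122)*(-1/5182) = √(-4655 + 3904480)*(-1/5182) = √3899825*(-1/5182) = (5*√155993)*(-1/5182) = -5*√155993/5182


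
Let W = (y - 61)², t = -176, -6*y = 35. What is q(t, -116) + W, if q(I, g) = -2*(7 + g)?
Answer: 168649/36 ≈ 4684.7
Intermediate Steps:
y = -35/6 (y = -⅙*35 = -35/6 ≈ -5.8333)
q(I, g) = -14 - 2*g
W = 160801/36 (W = (-35/6 - 61)² = (-401/6)² = 160801/36 ≈ 4466.7)
q(t, -116) + W = (-14 - 2*(-116)) + 160801/36 = (-14 + 232) + 160801/36 = 218 + 160801/36 = 168649/36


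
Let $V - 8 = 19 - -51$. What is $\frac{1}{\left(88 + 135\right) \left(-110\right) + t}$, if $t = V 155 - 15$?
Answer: $- \frac{1}{12455} \approx -8.0289 \cdot 10^{-5}$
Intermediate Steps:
$V = 78$ ($V = 8 + \left(19 - -51\right) = 8 + \left(19 + 51\right) = 8 + 70 = 78$)
$t = 12075$ ($t = 78 \cdot 155 - 15 = 12090 - 15 = 12075$)
$\frac{1}{\left(88 + 135\right) \left(-110\right) + t} = \frac{1}{\left(88 + 135\right) \left(-110\right) + 12075} = \frac{1}{223 \left(-110\right) + 12075} = \frac{1}{-24530 + 12075} = \frac{1}{-12455} = - \frac{1}{12455}$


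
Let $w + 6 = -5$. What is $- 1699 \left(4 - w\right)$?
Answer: $-25485$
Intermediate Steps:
$w = -11$ ($w = -6 - 5 = -11$)
$- 1699 \left(4 - w\right) = - 1699 \left(4 - -11\right) = - 1699 \left(4 + 11\right) = \left(-1699\right) 15 = -25485$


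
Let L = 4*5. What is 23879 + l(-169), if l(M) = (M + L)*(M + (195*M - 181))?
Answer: 4986324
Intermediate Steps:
L = 20
l(M) = (-181 + 196*M)*(20 + M) (l(M) = (M + 20)*(M + (195*M - 181)) = (20 + M)*(M + (-181 + 195*M)) = (20 + M)*(-181 + 196*M) = (-181 + 196*M)*(20 + M))
23879 + l(-169) = 23879 + (-3620 + 196*(-169)² + 3739*(-169)) = 23879 + (-3620 + 196*28561 - 631891) = 23879 + (-3620 + 5597956 - 631891) = 23879 + 4962445 = 4986324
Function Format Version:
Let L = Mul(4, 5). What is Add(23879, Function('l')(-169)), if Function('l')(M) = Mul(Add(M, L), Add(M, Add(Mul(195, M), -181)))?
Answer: 4986324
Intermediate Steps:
L = 20
Function('l')(M) = Mul(Add(-181, Mul(196, M)), Add(20, M)) (Function('l')(M) = Mul(Add(M, 20), Add(M, Add(Mul(195, M), -181))) = Mul(Add(20, M), Add(M, Add(-181, Mul(195, M)))) = Mul(Add(20, M), Add(-181, Mul(196, M))) = Mul(Add(-181, Mul(196, M)), Add(20, M)))
Add(23879, Function('l')(-169)) = Add(23879, Add(-3620, Mul(196, Pow(-169, 2)), Mul(3739, -169))) = Add(23879, Add(-3620, Mul(196, 28561), -631891)) = Add(23879, Add(-3620, 5597956, -631891)) = Add(23879, 4962445) = 4986324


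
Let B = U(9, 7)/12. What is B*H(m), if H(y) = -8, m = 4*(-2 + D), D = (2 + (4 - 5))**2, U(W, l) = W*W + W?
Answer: -60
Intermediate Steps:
U(W, l) = W + W**2 (U(W, l) = W**2 + W = W + W**2)
D = 1 (D = (2 - 1)**2 = 1**2 = 1)
m = -4 (m = 4*(-2 + 1) = 4*(-1) = -4)
B = 15/2 (B = (9*(1 + 9))/12 = (9*10)*(1/12) = 90*(1/12) = 15/2 ≈ 7.5000)
B*H(m) = (15/2)*(-8) = -60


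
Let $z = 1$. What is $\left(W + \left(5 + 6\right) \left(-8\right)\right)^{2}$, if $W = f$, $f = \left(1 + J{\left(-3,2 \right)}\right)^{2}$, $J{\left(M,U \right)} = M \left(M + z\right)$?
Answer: $1521$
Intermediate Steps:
$J{\left(M,U \right)} = M \left(1 + M\right)$ ($J{\left(M,U \right)} = M \left(M + 1\right) = M \left(1 + M\right)$)
$f = 49$ ($f = \left(1 - 3 \left(1 - 3\right)\right)^{2} = \left(1 - -6\right)^{2} = \left(1 + 6\right)^{2} = 7^{2} = 49$)
$W = 49$
$\left(W + \left(5 + 6\right) \left(-8\right)\right)^{2} = \left(49 + \left(5 + 6\right) \left(-8\right)\right)^{2} = \left(49 + 11 \left(-8\right)\right)^{2} = \left(49 - 88\right)^{2} = \left(-39\right)^{2} = 1521$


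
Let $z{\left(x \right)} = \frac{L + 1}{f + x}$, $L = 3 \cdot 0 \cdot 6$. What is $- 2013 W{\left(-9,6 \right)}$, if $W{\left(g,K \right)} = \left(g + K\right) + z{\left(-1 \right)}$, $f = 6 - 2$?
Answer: $5368$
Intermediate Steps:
$f = 4$
$L = 0$ ($L = 0 \cdot 6 = 0$)
$z{\left(x \right)} = \frac{1}{4 + x}$ ($z{\left(x \right)} = \frac{0 + 1}{4 + x} = 1 \frac{1}{4 + x} = \frac{1}{4 + x}$)
$W{\left(g,K \right)} = \frac{1}{3} + K + g$ ($W{\left(g,K \right)} = \left(g + K\right) + \frac{1}{4 - 1} = \left(K + g\right) + \frac{1}{3} = \frac{1}{3} + K + g$)
$- 2013 W{\left(-9,6 \right)} = - 2013 \left(\frac{1}{3} + 6 - 9\right) = \left(-2013\right) \left(- \frac{8}{3}\right) = 5368$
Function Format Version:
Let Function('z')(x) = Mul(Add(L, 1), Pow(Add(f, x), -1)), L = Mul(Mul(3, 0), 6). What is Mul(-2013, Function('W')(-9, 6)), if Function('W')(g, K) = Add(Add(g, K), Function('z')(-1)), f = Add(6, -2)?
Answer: 5368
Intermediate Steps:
f = 4
L = 0 (L = Mul(0, 6) = 0)
Function('z')(x) = Pow(Add(4, x), -1) (Function('z')(x) = Mul(Add(0, 1), Pow(Add(4, x), -1)) = Mul(1, Pow(Add(4, x), -1)) = Pow(Add(4, x), -1))
Function('W')(g, K) = Add(Rational(1, 3), K, g) (Function('W')(g, K) = Add(Add(g, K), Pow(Add(4, -1), -1)) = Add(Add(K, g), Pow(3, -1)) = Add(Add(K, g), Rational(1, 3)) = Add(Rational(1, 3), K, g))
Mul(-2013, Function('W')(-9, 6)) = Mul(-2013, Add(Rational(1, 3), 6, -9)) = Mul(-2013, Rational(-8, 3)) = 5368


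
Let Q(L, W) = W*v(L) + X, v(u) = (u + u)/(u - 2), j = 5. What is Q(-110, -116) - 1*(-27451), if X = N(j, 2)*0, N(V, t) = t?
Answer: 190562/7 ≈ 27223.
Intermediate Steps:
v(u) = 2*u/(-2 + u) (v(u) = (2*u)/(-2 + u) = 2*u/(-2 + u))
X = 0 (X = 2*0 = 0)
Q(L, W) = 2*L*W/(-2 + L) (Q(L, W) = W*(2*L/(-2 + L)) + 0 = 2*L*W/(-2 + L) + 0 = 2*L*W/(-2 + L))
Q(-110, -116) - 1*(-27451) = 2*(-110)*(-116)/(-2 - 110) - 1*(-27451) = 2*(-110)*(-116)/(-112) + 27451 = 2*(-110)*(-116)*(-1/112) + 27451 = -1595/7 + 27451 = 190562/7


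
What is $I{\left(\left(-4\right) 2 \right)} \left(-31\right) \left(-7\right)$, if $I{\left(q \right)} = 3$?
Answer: $651$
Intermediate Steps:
$I{\left(\left(-4\right) 2 \right)} \left(-31\right) \left(-7\right) = 3 \left(-31\right) \left(-7\right) = \left(-93\right) \left(-7\right) = 651$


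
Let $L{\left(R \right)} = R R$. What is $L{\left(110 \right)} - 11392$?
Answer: $708$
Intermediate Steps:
$L{\left(R \right)} = R^{2}$
$L{\left(110 \right)} - 11392 = 110^{2} - 11392 = 12100 - 11392 = 708$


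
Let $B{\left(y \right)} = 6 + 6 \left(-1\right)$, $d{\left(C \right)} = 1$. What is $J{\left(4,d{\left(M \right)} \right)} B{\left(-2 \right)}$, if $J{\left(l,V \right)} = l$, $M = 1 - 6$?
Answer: $0$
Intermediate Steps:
$M = -5$ ($M = 1 - 6 = -5$)
$B{\left(y \right)} = 0$ ($B{\left(y \right)} = 6 - 6 = 0$)
$J{\left(4,d{\left(M \right)} \right)} B{\left(-2 \right)} = 4 \cdot 0 = 0$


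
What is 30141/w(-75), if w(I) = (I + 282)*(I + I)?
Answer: -3349/3450 ≈ -0.97072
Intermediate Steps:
w(I) = 2*I*(282 + I) (w(I) = (282 + I)*(2*I) = 2*I*(282 + I))
30141/w(-75) = 30141/((2*(-75)*(282 - 75))) = 30141/((2*(-75)*207)) = 30141/(-31050) = 30141*(-1/31050) = -3349/3450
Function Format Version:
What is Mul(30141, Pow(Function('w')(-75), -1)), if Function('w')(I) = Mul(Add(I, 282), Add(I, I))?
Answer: Rational(-3349, 3450) ≈ -0.97072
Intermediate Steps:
Function('w')(I) = Mul(2, I, Add(282, I)) (Function('w')(I) = Mul(Add(282, I), Mul(2, I)) = Mul(2, I, Add(282, I)))
Mul(30141, Pow(Function('w')(-75), -1)) = Mul(30141, Pow(Mul(2, -75, Add(282, -75)), -1)) = Mul(30141, Pow(Mul(2, -75, 207), -1)) = Mul(30141, Pow(-31050, -1)) = Mul(30141, Rational(-1, 31050)) = Rational(-3349, 3450)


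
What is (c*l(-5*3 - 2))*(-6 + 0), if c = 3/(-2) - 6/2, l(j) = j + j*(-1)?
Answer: 0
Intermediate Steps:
l(j) = 0 (l(j) = j - j = 0)
c = -9/2 (c = 3*(-½) - 6*½ = -3/2 - 3 = -9/2 ≈ -4.5000)
(c*l(-5*3 - 2))*(-6 + 0) = (-9/2*0)*(-6 + 0) = 0*(-6) = 0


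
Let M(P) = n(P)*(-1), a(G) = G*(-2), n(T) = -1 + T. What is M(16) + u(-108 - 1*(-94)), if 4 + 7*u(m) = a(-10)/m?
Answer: -773/49 ≈ -15.776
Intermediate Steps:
a(G) = -2*G
u(m) = -4/7 + 20/(7*m) (u(m) = -4/7 + ((-2*(-10))/m)/7 = -4/7 + (20/m)/7 = -4/7 + 20/(7*m))
M(P) = 1 - P (M(P) = (-1 + P)*(-1) = 1 - P)
M(16) + u(-108 - 1*(-94)) = (1 - 1*16) + 4*(5 - (-108 - 1*(-94)))/(7*(-108 - 1*(-94))) = (1 - 16) + 4*(5 - (-108 + 94))/(7*(-108 + 94)) = -15 + (4/7)*(5 - 1*(-14))/(-14) = -15 + (4/7)*(-1/14)*(5 + 14) = -15 + (4/7)*(-1/14)*19 = -15 - 38/49 = -773/49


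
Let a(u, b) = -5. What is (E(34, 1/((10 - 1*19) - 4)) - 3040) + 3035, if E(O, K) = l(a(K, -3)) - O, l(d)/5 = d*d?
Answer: 86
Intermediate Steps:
l(d) = 5*d² (l(d) = 5*(d*d) = 5*d²)
E(O, K) = 125 - O (E(O, K) = 5*(-5)² - O = 5*25 - O = 125 - O)
(E(34, 1/((10 - 1*19) - 4)) - 3040) + 3035 = ((125 - 1*34) - 3040) + 3035 = ((125 - 34) - 3040) + 3035 = (91 - 3040) + 3035 = -2949 + 3035 = 86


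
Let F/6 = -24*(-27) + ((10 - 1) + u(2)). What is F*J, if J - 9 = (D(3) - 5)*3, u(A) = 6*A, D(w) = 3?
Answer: 12042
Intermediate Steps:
J = 3 (J = 9 + (3 - 5)*3 = 9 - 2*3 = 9 - 6 = 3)
F = 4014 (F = 6*(-24*(-27) + ((10 - 1) + 6*2)) = 6*(648 + (9 + 12)) = 6*(648 + 21) = 6*669 = 4014)
F*J = 4014*3 = 12042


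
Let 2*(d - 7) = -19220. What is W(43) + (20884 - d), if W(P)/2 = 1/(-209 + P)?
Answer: 2530420/83 ≈ 30487.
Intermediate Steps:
d = -9603 (d = 7 + (½)*(-19220) = 7 - 9610 = -9603)
W(P) = 2/(-209 + P)
W(43) + (20884 - d) = 2/(-209 + 43) + (20884 - 1*(-9603)) = 2/(-166) + (20884 + 9603) = 2*(-1/166) + 30487 = -1/83 + 30487 = 2530420/83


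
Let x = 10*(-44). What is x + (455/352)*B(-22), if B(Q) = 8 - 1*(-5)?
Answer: -148965/352 ≈ -423.20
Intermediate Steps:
x = -440
B(Q) = 13 (B(Q) = 8 + 5 = 13)
x + (455/352)*B(-22) = -440 + (455/352)*13 = -440 + 5915/352 = -148965/352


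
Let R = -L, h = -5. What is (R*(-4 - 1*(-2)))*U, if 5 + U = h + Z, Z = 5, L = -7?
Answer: 70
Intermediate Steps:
R = 7 (R = -1*(-7) = 7)
U = -5 (U = -5 + (-5 + 5) = -5 + 0 = -5)
(R*(-4 - 1*(-2)))*U = (7*(-4 - 1*(-2)))*(-5) = (7*(-4 + 2))*(-5) = (7*(-2))*(-5) = -14*(-5) = 70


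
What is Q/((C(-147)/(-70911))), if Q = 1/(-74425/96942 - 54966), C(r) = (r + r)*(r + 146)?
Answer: 1145709027/261100831453 ≈ 0.0043880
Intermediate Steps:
C(r) = 2*r*(146 + r) (C(r) = (2*r)*(146 + r) = 2*r*(146 + r))
Q = -96942/5328588397 (Q = 1/(-74425*1/96942 - 54966) = 1/(-74425/96942 - 54966) = 1/(-5328588397/96942) = -96942/5328588397 ≈ -1.8193e-5)
Q/((C(-147)/(-70911))) = -96942*23637/(98*(146 - 147))/5328588397 = -96942/(5328588397*((2*(-147)*(-1))*(-1/70911))) = -96942/(5328588397*(294*(-1/70911))) = -96942/(5328588397*(-98/23637)) = -96942/5328588397*(-23637/98) = 1145709027/261100831453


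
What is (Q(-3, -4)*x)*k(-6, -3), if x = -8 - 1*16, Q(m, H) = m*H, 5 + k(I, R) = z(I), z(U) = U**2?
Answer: -8928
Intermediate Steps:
k(I, R) = -5 + I**2
Q(m, H) = H*m
x = -24 (x = -8 - 16 = -24)
(Q(-3, -4)*x)*k(-6, -3) = (-4*(-3)*(-24))*(-5 + (-6)**2) = (12*(-24))*(-5 + 36) = -288*31 = -8928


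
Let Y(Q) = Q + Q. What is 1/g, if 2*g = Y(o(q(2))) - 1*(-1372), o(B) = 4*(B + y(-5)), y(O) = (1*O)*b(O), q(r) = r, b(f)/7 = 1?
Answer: 1/554 ≈ 0.0018051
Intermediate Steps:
b(f) = 7 (b(f) = 7*1 = 7)
y(O) = 7*O (y(O) = (1*O)*7 = O*7 = 7*O)
o(B) = -140 + 4*B (o(B) = 4*(B + 7*(-5)) = 4*(B - 35) = 4*(-35 + B) = -140 + 4*B)
Y(Q) = 2*Q
g = 554 (g = (2*(-140 + 4*2) - 1*(-1372))/2 = (2*(-140 + 8) + 1372)/2 = (2*(-132) + 1372)/2 = (-264 + 1372)/2 = (½)*1108 = 554)
1/g = 1/554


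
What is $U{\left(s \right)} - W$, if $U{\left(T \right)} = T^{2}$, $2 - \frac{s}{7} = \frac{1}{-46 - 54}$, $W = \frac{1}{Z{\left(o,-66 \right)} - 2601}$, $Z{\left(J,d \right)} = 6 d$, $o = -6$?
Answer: $\frac{5933018053}{29970000} \approx 197.97$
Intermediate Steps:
$W = - \frac{1}{2997}$ ($W = \frac{1}{6 \left(-66\right) - 2601} = \frac{1}{-396 - 2601} = \frac{1}{-2997} = - \frac{1}{2997} \approx -0.00033367$)
$s = \frac{1407}{100}$ ($s = 14 - \frac{7}{-46 - 54} = 14 - \frac{7}{-100} = 14 - - \frac{7}{100} = 14 + \frac{7}{100} = \frac{1407}{100} \approx 14.07$)
$U{\left(s \right)} - W = \left(\frac{1407}{100}\right)^{2} - - \frac{1}{2997} = \frac{1979649}{10000} + \frac{1}{2997} = \frac{5933018053}{29970000}$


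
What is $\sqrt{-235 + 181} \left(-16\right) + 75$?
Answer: $75 - 48 i \sqrt{6} \approx 75.0 - 117.58 i$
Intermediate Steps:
$\sqrt{-235 + 181} \left(-16\right) + 75 = \sqrt{-54} \left(-16\right) + 75 = 3 i \sqrt{6} \left(-16\right) + 75 = - 48 i \sqrt{6} + 75 = 75 - 48 i \sqrt{6}$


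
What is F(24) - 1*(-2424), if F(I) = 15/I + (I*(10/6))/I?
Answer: 58231/24 ≈ 2426.3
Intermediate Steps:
F(I) = 5/3 + 15/I (F(I) = 15/I + (I*(10*(⅙)))/I = 15/I + (I*(5/3))/I = 15/I + (5*I/3)/I = 15/I + 5/3 = 5/3 + 15/I)
F(24) - 1*(-2424) = (5/3 + 15/24) - 1*(-2424) = (5/3 + 15*(1/24)) + 2424 = (5/3 + 5/8) + 2424 = 55/24 + 2424 = 58231/24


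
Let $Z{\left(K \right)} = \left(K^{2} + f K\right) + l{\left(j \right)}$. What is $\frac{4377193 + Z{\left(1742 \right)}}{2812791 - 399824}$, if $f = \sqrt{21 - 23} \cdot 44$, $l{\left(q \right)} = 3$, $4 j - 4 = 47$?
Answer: $\frac{7411760}{2412967} + \frac{76648 i \sqrt{2}}{2412967} \approx 3.0716 + 0.044923 i$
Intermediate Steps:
$j = \frac{51}{4}$ ($j = 1 + \frac{1}{4} \cdot 47 = 1 + \frac{47}{4} = \frac{51}{4} \approx 12.75$)
$f = 44 i \sqrt{2}$ ($f = \sqrt{-2} \cdot 44 = i \sqrt{2} \cdot 44 = 44 i \sqrt{2} \approx 62.225 i$)
$Z{\left(K \right)} = 3 + K^{2} + 44 i K \sqrt{2}$ ($Z{\left(K \right)} = \left(K^{2} + 44 i \sqrt{2} K\right) + 3 = \left(K^{2} + 44 i K \sqrt{2}\right) + 3 = 3 + K^{2} + 44 i K \sqrt{2}$)
$\frac{4377193 + Z{\left(1742 \right)}}{2812791 - 399824} = \frac{4377193 + \left(3 + 1742^{2} + 44 i 1742 \sqrt{2}\right)}{2812791 - 399824} = \frac{4377193 + \left(3 + 3034564 + 76648 i \sqrt{2}\right)}{2812791 + \left(-1128755 + 728931\right)} = \frac{4377193 + \left(3034567 + 76648 i \sqrt{2}\right)}{2812791 - 399824} = \frac{7411760 + 76648 i \sqrt{2}}{2412967} = \left(7411760 + 76648 i \sqrt{2}\right) \frac{1}{2412967} = \frac{7411760}{2412967} + \frac{76648 i \sqrt{2}}{2412967}$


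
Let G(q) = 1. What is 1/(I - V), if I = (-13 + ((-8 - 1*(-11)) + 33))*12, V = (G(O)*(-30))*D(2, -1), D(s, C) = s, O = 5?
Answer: 1/336 ≈ 0.0029762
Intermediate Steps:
V = -60 (V = (1*(-30))*2 = -30*2 = -60)
I = 276 (I = (-13 + ((-8 + 11) + 33))*12 = (-13 + (3 + 33))*12 = (-13 + 36)*12 = 23*12 = 276)
1/(I - V) = 1/(276 - 1*(-60)) = 1/(276 + 60) = 1/336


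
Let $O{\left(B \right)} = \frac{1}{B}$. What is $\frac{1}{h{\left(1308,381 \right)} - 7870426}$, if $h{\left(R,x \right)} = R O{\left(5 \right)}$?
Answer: $- \frac{5}{39350822} \approx -1.2706 \cdot 10^{-7}$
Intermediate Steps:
$h{\left(R,x \right)} = \frac{R}{5}$
$\frac{1}{h{\left(1308,381 \right)} - 7870426} = \frac{1}{\frac{1}{5} \cdot 1308 - 7870426} = \frac{1}{\frac{1308}{5} - 7870426} = \frac{1}{- \frac{39350822}{5}} = - \frac{5}{39350822}$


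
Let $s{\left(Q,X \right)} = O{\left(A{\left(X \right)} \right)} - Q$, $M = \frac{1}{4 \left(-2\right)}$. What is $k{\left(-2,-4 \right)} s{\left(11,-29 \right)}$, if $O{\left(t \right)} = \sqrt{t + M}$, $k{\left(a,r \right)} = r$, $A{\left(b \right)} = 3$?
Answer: $44 - \sqrt{46} \approx 37.218$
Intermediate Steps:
$M = - \frac{1}{8}$ ($M = \frac{1}{-8} = - \frac{1}{8} \approx -0.125$)
$O{\left(t \right)} = \sqrt{- \frac{1}{8} + t}$ ($O{\left(t \right)} = \sqrt{t - \frac{1}{8}} = \sqrt{- \frac{1}{8} + t}$)
$s{\left(Q,X \right)} = - Q + \frac{\sqrt{46}}{4}$ ($s{\left(Q,X \right)} = \frac{\sqrt{-2 + 16 \cdot 3}}{4} - Q = \frac{\sqrt{-2 + 48}}{4} - Q = \frac{\sqrt{46}}{4} - Q = - Q + \frac{\sqrt{46}}{4}$)
$k{\left(-2,-4 \right)} s{\left(11,-29 \right)} = - 4 \left(\left(-1\right) 11 + \frac{\sqrt{46}}{4}\right) = - 4 \left(-11 + \frac{\sqrt{46}}{4}\right) = 44 - \sqrt{46}$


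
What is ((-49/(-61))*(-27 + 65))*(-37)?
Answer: -68894/61 ≈ -1129.4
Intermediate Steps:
((-49/(-61))*(-27 + 65))*(-37) = (-49*(-1/61)*38)*(-37) = ((49/61)*38)*(-37) = (1862/61)*(-37) = -68894/61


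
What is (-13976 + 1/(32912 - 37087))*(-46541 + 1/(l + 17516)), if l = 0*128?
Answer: 9513493403406231/14625860 ≈ 6.5046e+8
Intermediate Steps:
l = 0
(-13976 + 1/(32912 - 37087))*(-46541 + 1/(l + 17516)) = (-13976 + 1/(32912 - 37087))*(-46541 + 1/(0 + 17516)) = (-13976 + 1/(-4175))*(-46541 + 1/17516) = (-13976 - 1/4175)*(-46541 + 1/17516) = -58349801/4175*(-815212155/17516) = 9513493403406231/14625860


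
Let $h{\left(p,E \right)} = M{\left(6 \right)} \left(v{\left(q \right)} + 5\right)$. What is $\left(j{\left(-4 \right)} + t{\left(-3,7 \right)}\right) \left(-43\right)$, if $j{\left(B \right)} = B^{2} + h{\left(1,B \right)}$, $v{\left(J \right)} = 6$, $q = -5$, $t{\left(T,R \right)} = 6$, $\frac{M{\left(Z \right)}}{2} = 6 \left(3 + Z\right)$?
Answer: $-52030$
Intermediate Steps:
$M{\left(Z \right)} = 36 + 12 Z$ ($M{\left(Z \right)} = 2 \cdot 6 \left(3 + Z\right) = 2 \left(18 + 6 Z\right) = 36 + 12 Z$)
$h{\left(p,E \right)} = 1188$ ($h{\left(p,E \right)} = \left(36 + 12 \cdot 6\right) \left(6 + 5\right) = \left(36 + 72\right) 11 = 108 \cdot 11 = 1188$)
$j{\left(B \right)} = 1188 + B^{2}$ ($j{\left(B \right)} = B^{2} + 1188 = 1188 + B^{2}$)
$\left(j{\left(-4 \right)} + t{\left(-3,7 \right)}\right) \left(-43\right) = \left(\left(1188 + \left(-4\right)^{2}\right) + 6\right) \left(-43\right) = \left(\left(1188 + 16\right) + 6\right) \left(-43\right) = \left(1204 + 6\right) \left(-43\right) = 1210 \left(-43\right) = -52030$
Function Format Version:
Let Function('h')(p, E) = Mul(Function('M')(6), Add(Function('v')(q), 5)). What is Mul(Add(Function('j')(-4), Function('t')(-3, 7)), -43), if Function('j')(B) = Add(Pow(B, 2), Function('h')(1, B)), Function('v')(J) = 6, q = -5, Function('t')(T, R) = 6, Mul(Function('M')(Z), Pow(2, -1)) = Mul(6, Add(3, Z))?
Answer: -52030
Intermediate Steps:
Function('M')(Z) = Add(36, Mul(12, Z)) (Function('M')(Z) = Mul(2, Mul(6, Add(3, Z))) = Mul(2, Add(18, Mul(6, Z))) = Add(36, Mul(12, Z)))
Function('h')(p, E) = 1188 (Function('h')(p, E) = Mul(Add(36, Mul(12, 6)), Add(6, 5)) = Mul(Add(36, 72), 11) = Mul(108, 11) = 1188)
Function('j')(B) = Add(1188, Pow(B, 2)) (Function('j')(B) = Add(Pow(B, 2), 1188) = Add(1188, Pow(B, 2)))
Mul(Add(Function('j')(-4), Function('t')(-3, 7)), -43) = Mul(Add(Add(1188, Pow(-4, 2)), 6), -43) = Mul(Add(Add(1188, 16), 6), -43) = Mul(Add(1204, 6), -43) = Mul(1210, -43) = -52030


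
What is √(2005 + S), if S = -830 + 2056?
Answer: 3*√359 ≈ 56.842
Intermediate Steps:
S = 1226
√(2005 + S) = √(2005 + 1226) = √3231 = 3*√359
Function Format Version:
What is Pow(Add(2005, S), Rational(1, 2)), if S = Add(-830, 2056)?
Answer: Mul(3, Pow(359, Rational(1, 2))) ≈ 56.842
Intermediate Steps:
S = 1226
Pow(Add(2005, S), Rational(1, 2)) = Pow(Add(2005, 1226), Rational(1, 2)) = Pow(3231, Rational(1, 2)) = Mul(3, Pow(359, Rational(1, 2)))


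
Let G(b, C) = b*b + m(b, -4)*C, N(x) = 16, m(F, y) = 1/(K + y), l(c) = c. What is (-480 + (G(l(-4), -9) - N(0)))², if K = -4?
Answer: 14676561/64 ≈ 2.2932e+5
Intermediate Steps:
m(F, y) = 1/(-4 + y)
G(b, C) = b² - C/8 (G(b, C) = b*b + C/(-4 - 4) = b² + C/(-8) = b² - C/8)
(-480 + (G(l(-4), -9) - N(0)))² = (-480 + (((-4)² - ⅛*(-9)) - 1*16))² = (-480 + ((16 + 9/8) - 16))² = (-480 + (137/8 - 16))² = (-480 + 9/8)² = (-3831/8)² = 14676561/64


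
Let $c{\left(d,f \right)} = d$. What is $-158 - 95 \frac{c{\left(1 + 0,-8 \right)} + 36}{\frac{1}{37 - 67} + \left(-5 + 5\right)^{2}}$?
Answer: $105292$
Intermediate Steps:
$-158 - 95 \frac{c{\left(1 + 0,-8 \right)} + 36}{\frac{1}{37 - 67} + \left(-5 + 5\right)^{2}} = -158 - 95 \frac{\left(1 + 0\right) + 36}{\frac{1}{37 - 67} + \left(-5 + 5\right)^{2}} = -158 - 95 \frac{1 + 36}{\frac{1}{-30} + 0^{2}} = -158 - 95 \frac{37}{- \frac{1}{30} + 0} = -158 - 95 \frac{37}{- \frac{1}{30}} = -158 - 95 \cdot 37 \left(-30\right) = -158 - -105450 = -158 + 105450 = 105292$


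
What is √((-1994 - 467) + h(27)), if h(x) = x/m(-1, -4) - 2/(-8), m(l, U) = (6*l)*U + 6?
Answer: 23*I*√465/10 ≈ 49.597*I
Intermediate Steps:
m(l, U) = 6 + 6*U*l (m(l, U) = 6*U*l + 6 = 6 + 6*U*l)
h(x) = ¼ + x/30 (h(x) = x/(6 + 6*(-4)*(-1)) - 2/(-8) = x/(6 + 24) - 2*(-⅛) = x/30 + ¼ = ¼ + x/30)
√((-1994 - 467) + h(27)) = √((-1994 - 467) + (¼ + (1/30)*27)) = √(-2461 + (¼ + 9/10)) = √(-2461 + 23/20) = √(-49197/20) = 23*I*√465/10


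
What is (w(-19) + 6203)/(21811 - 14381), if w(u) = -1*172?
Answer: 6031/7430 ≈ 0.81171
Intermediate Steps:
w(u) = -172
(w(-19) + 6203)/(21811 - 14381) = (-172 + 6203)/(21811 - 14381) = 6031/7430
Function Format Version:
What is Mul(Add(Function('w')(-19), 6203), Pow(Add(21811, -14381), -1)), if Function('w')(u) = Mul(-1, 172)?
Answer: Rational(6031, 7430) ≈ 0.81171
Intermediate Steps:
Function('w')(u) = -172
Mul(Add(Function('w')(-19), 6203), Pow(Add(21811, -14381), -1)) = Mul(Add(-172, 6203), Pow(Add(21811, -14381), -1)) = Mul(6031, Pow(7430, -1)) = Mul(6031, Rational(1, 7430)) = Rational(6031, 7430)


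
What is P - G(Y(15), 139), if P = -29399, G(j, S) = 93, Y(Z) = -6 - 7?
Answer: -29492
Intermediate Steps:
Y(Z) = -13
P - G(Y(15), 139) = -29399 - 1*93 = -29399 - 93 = -29492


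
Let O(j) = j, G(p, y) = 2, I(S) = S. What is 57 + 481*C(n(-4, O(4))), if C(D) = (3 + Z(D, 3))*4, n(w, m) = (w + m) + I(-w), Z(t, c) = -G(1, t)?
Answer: 1981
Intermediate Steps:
Z(t, c) = -2 (Z(t, c) = -1*2 = -2)
n(w, m) = m (n(w, m) = (w + m) - w = (m + w) - w = m)
C(D) = 4 (C(D) = (3 - 2)*4 = 1*4 = 4)
57 + 481*C(n(-4, O(4))) = 57 + 481*4 = 57 + 1924 = 1981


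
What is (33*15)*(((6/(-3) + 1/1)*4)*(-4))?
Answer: 7920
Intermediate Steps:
(33*15)*(((6/(-3) + 1/1)*4)*(-4)) = 495*(((6*(-1/3) + 1*1)*4)*(-4)) = 495*(((-2 + 1)*4)*(-4)) = 495*(-1*4*(-4)) = 495*(-4*(-4)) = 495*16 = 7920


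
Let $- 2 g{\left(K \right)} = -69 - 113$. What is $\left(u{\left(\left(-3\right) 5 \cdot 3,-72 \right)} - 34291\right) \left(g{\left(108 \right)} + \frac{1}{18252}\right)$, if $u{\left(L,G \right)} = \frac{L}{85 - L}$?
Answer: $- \frac{1480846339475}{474552} \approx -3.1205 \cdot 10^{6}$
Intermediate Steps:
$g{\left(K \right)} = 91$ ($g{\left(K \right)} = - \frac{-69 - 113}{2} = \left(- \frac{1}{2}\right) \left(-182\right) = 91$)
$\left(u{\left(\left(-3\right) 5 \cdot 3,-72 \right)} - 34291\right) \left(g{\left(108 \right)} + \frac{1}{18252}\right) = \left(- \frac{\left(-3\right) 5 \cdot 3}{-85 + \left(-3\right) 5 \cdot 3} - 34291\right) \left(91 + \frac{1}{18252}\right) = \left(- \frac{\left(-15\right) 3}{-85 - 45} - 34291\right) \left(91 + \frac{1}{18252}\right) = \left(\left(-1\right) \left(-45\right) \frac{1}{-85 - 45} - 34291\right) \frac{1660933}{18252} = \left(\left(-1\right) \left(-45\right) \frac{1}{-130} - 34291\right) \frac{1660933}{18252} = \left(\left(-1\right) \left(-45\right) \left(- \frac{1}{130}\right) - 34291\right) \frac{1660933}{18252} = \left(- \frac{9}{26} - 34291\right) \frac{1660933}{18252} = \left(- \frac{891575}{26}\right) \frac{1660933}{18252} = - \frac{1480846339475}{474552}$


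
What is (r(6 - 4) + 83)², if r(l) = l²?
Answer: 7569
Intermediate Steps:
(r(6 - 4) + 83)² = ((6 - 4)² + 83)² = (2² + 83)² = (4 + 83)² = 87² = 7569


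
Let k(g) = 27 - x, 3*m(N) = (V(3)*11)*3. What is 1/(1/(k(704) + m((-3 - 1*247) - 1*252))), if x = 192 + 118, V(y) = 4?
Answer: -239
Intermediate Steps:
x = 310
m(N) = 44 (m(N) = ((4*11)*3)/3 = (44*3)/3 = (1/3)*132 = 44)
k(g) = -283 (k(g) = 27 - 1*310 = 27 - 310 = -283)
1/(1/(k(704) + m((-3 - 1*247) - 1*252))) = 1/(1/(-283 + 44)) = 1/(1/(-239)) = 1/(-1/239) = -239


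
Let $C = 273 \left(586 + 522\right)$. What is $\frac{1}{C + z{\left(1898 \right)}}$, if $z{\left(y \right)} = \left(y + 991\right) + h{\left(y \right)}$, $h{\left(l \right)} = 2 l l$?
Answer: $\frac{1}{7510181} \approx 1.3315 \cdot 10^{-7}$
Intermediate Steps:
$h{\left(l \right)} = 2 l^{2}$
$z{\left(y \right)} = 991 + y + 2 y^{2}$ ($z{\left(y \right)} = \left(y + 991\right) + 2 y^{2} = \left(991 + y\right) + 2 y^{2} = 991 + y + 2 y^{2}$)
$C = 302484$ ($C = 273 \cdot 1108 = 302484$)
$\frac{1}{C + z{\left(1898 \right)}} = \frac{1}{302484 + \left(991 + 1898 + 2 \cdot 1898^{2}\right)} = \frac{1}{302484 + \left(991 + 1898 + 2 \cdot 3602404\right)} = \frac{1}{302484 + \left(991 + 1898 + 7204808\right)} = \frac{1}{302484 + 7207697} = \frac{1}{7510181}$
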